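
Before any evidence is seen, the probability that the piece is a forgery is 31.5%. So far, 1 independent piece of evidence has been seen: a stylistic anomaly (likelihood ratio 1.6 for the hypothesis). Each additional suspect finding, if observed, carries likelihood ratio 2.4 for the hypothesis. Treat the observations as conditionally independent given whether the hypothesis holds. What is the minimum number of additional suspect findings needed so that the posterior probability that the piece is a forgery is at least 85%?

3

Prior odds = 0.315/0.685 = 63/137.
Bayes factor of the evidence already in hand = 1.6.
Odds after that evidence = (63/137) × 1.6 = 504/685.
Target odds = 0.85/0.15 = 17/3.
Need 2.4ⁿ ≥ 17/3 ÷ (504/685) = 11645/1512.
2.4² = 5.76 falls short of 11645/1512 but 2.4³ = 13.824 reaches it, so n = 3.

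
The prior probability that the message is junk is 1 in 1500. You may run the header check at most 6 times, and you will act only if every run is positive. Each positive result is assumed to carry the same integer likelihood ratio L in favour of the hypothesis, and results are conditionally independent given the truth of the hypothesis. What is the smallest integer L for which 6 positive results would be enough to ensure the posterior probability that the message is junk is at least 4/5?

Prior odds = (1/1500)/(1499/1500) = 1/1499.
Target odds = 0.8/0.2 = 4.
Need L⁶ ≥ 4 ÷ (1/1499) = 5996.
4⁶ = 4096 < 5996 ≤ 15625 = 5⁶, so L = 5.

5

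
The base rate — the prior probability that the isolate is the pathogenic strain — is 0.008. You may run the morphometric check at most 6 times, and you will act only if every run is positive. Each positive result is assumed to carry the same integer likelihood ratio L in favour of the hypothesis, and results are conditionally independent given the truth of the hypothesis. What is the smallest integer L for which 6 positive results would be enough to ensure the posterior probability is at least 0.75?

Prior odds = 0.008/0.992 = 1/124.
Target odds = 0.75/0.25 = 3.
Need L⁶ ≥ 3 ÷ (1/124) = 372.
2⁶ = 64 < 372 ≤ 729 = 3⁶, so L = 3.

3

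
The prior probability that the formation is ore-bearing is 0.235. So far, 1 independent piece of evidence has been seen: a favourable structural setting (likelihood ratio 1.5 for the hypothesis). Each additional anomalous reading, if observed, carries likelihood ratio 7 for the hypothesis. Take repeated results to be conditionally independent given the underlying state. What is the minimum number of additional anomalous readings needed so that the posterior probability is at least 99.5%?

Prior odds = 0.235/0.765 = 47/153.
Bayes factor of the evidence already in hand = 1.5.
Odds after that evidence = (47/153) × 1.5 = 47/102.
Target odds = 0.995/0.005 = 199.
Need 7ⁿ ≥ 199 ÷ (47/102) = 20298/47.
7³ = 343 falls short of 20298/47 but 7⁴ = 2401 reaches it, so n = 4.

4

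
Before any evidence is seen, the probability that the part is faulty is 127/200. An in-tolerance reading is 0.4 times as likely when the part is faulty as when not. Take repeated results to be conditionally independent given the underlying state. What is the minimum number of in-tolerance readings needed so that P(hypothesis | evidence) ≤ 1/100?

6

Prior odds = 0.635/0.365 = 127/73.
Likelihood ratio per in-tolerance reading = 0.4.
Target posterior odds = 0.01/0.99 = 1/99.
Require 0.4ⁿ ≤ 1/99 ÷ (127/73) = 73/12573.
0.4⁵ = 0.01024 is still above 73/12573 but 0.4⁶ = 64/15625 is at or below it, so n = 6.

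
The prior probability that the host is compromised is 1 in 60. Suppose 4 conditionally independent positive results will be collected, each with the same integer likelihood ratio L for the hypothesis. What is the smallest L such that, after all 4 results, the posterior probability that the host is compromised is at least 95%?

Prior odds = (1/60)/(59/60) = 1/59.
Target odds = 0.95/0.05 = 19.
Need L⁴ ≥ 19 ÷ (1/59) = 1121.
5⁴ = 625 < 1121 ≤ 1296 = 6⁴, so L = 6.

6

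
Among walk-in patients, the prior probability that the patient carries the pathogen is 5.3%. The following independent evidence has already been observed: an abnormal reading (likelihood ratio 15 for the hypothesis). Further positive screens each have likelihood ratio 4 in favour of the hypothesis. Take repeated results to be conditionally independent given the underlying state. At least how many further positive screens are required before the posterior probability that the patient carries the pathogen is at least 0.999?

Prior odds = 0.053/0.947 = 53/947.
Bayes factor of the evidence already in hand = 15.
Odds after that evidence = (53/947) × 15 = 795/947.
Target odds = 0.999/0.001 = 999.
Need 4ⁿ ≥ 999 ÷ (795/947) = 315351/265.
4⁵ = 1024 falls short of 315351/265 but 4⁶ = 4096 reaches it, so n = 6.

6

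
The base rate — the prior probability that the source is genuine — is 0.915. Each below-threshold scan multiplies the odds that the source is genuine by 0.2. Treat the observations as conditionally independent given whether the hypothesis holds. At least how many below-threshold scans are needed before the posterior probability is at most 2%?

4

Prior odds = 0.915/0.085 = 183/17.
Likelihood ratio per below-threshold scan = 0.2.
Target odds: 0.02 ÷ 0.98 = 1/49.
Require 0.2ⁿ ≤ 1/49 ÷ (183/17) = 17/8967.
0.2³ = 0.008 is still above 17/8967 but 0.2⁴ = 0.0016 is at or below it, so n = 4.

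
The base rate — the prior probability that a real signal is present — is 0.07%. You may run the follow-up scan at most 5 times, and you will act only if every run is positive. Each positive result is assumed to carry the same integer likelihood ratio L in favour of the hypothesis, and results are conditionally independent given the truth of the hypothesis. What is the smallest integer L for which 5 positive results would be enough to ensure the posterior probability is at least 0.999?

Prior odds = 0.0007/0.9993 = 7/9993.
Target odds = 0.999/0.001 = 999.
Need L⁵ ≥ 999 ÷ (7/9993) = 9983007/7.
17⁵ = 1419857 < 9983007/7 ≤ 1889568 = 18⁵, so L = 18.

18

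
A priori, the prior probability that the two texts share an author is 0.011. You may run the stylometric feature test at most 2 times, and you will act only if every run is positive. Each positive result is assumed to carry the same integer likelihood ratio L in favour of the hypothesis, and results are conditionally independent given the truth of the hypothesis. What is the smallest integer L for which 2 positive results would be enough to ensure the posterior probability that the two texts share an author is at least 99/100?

Prior odds = 0.011/0.989 = 11/989.
Target odds = 0.99/0.01 = 99.
Need L² ≥ 99 ÷ (11/989) = 8901.
94² = 8836 < 8901 ≤ 9025 = 95², so L = 95.

95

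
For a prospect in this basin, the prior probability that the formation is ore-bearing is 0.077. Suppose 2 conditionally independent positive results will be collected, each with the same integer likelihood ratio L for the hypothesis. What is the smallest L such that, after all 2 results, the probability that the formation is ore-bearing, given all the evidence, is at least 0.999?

110

Prior odds = 0.077/0.923 = 77/923.
Target odds = 0.999/0.001 = 999.
Need L² ≥ 999 ÷ (77/923) = 922077/77.
109² = 11881 < 922077/77 ≤ 12100 = 110², so L = 110.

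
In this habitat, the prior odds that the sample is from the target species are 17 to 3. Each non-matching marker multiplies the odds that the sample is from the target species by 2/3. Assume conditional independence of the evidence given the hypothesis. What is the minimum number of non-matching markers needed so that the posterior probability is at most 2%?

Prior odds = 17/3.
Likelihood ratio per non-matching marker = 2/3.
Target posterior odds = 0.02/0.98 = 1/49.
Need (17/3) × (2/3)ⁿ ≤ 1/49, i.e. (2/3)ⁿ ≤ 3/833.
(2/3)¹³ = 8192/1594323 is still above 3/833 but (2/3)¹⁴ = 16384/4782969 is at or below it, so n = 14.

14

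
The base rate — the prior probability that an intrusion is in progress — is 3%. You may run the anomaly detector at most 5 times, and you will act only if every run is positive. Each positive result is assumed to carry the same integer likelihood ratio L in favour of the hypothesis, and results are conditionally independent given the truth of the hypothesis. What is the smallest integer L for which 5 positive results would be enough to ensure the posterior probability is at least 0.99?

Prior odds = 0.03/0.97 = 3/97.
Target odds = 0.99/0.01 = 99.
Need L⁵ ≥ 99 ÷ (3/97) = 3201.
5⁵ = 3125 < 3201 ≤ 7776 = 6⁵, so L = 6.

6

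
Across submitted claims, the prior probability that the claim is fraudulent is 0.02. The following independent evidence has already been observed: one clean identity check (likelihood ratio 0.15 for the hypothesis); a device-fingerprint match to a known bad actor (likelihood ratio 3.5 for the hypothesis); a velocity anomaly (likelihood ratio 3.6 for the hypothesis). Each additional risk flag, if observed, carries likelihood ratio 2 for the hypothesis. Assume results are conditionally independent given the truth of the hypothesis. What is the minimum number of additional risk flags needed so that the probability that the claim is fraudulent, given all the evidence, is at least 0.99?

12

Prior odds = 0.02/0.98 = 1/49.
Combined Bayes factor of the evidence already in hand = 0.15 × 3.5 × 3.6 = 1.89.
Odds after that evidence = (1/49) × 1.89 = 27/700.
Target odds = 0.99/0.01 = 99.
Need 2ⁿ ≥ 99 ÷ (27/700) = 7700/3.
2¹¹ = 2048 falls short of 7700/3 but 2¹² = 4096 reaches it, so n = 12.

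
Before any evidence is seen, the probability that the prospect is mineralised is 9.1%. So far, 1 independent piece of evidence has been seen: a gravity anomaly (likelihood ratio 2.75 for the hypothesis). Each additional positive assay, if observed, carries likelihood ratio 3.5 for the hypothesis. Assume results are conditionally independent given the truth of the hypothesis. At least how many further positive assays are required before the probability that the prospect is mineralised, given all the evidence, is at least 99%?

Prior odds = 0.091/0.909 = 91/909.
Bayes factor of the evidence already in hand = 2.75.
Odds after that evidence = (91/909) × 2.75 = 1001/3636.
Target odds = 0.99/0.01 = 99.
Need 3.5ⁿ ≥ 99 ÷ (1001/3636) = 32724/91.
3.5⁴ = 150.0625 falls short of 32724/91 but 3.5⁵ = 525.21875 reaches it, so n = 5.

5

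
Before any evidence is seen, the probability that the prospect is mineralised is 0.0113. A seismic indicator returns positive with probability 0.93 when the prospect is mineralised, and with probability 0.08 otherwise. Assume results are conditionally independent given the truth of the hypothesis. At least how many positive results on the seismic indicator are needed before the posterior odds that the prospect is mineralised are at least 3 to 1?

Prior odds = 0.0113/0.9887 = 113/9887.
Likelihood ratio of a positive result = 0.93/0.08 = 11.625.
Target odds = 3.
Need (113/9887) × 11.625ⁿ ≥ 3, i.e. 11.625ⁿ ≥ 29661/113.
11.625² = 135.140625 falls short of 29661/113 but 11.625³ = 804357/512 reaches it, so n = 3.

3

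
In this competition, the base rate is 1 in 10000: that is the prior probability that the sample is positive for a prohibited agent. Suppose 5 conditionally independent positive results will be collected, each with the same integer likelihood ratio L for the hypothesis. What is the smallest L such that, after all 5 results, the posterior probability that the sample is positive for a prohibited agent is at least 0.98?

14

Prior odds = 0.0001/0.9999 = 1/9999.
Target odds = 0.98/0.02 = 49.
Need L⁵ ≥ 49 ÷ (1/9999) = 489951.
13⁵ = 371293 < 489951 ≤ 537824 = 14⁵, so L = 14.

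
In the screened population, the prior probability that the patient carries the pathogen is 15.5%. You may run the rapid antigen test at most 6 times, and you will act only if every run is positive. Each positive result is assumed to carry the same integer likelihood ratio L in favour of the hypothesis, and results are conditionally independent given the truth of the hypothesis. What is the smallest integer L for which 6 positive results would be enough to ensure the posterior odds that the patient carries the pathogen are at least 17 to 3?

Prior odds = 0.155/0.845 = 31/169.
Target odds = 17/3.
Need L⁶ ≥ 17/3 ÷ (31/169) = 2873/93.
1⁶ = 1 < 2873/93 ≤ 64 = 2⁶, so L = 2.

2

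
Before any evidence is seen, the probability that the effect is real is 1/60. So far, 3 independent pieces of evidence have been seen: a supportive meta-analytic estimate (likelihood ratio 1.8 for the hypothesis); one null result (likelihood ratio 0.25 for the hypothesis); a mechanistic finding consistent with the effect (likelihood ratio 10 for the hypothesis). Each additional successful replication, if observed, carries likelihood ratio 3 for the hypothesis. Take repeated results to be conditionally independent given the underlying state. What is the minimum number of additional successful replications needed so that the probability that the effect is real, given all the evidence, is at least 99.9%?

Prior odds = (1/60)/(59/60) = 1/59.
Combined Bayes factor of the evidence already in hand = 1.8 × 0.25 × 10 = 4.5.
Odds after that evidence = (1/59) × 4.5 = 9/118.
Target odds = 0.999/0.001 = 999.
Need 3ⁿ ≥ 999 ÷ (9/118) = 13098.
3⁸ = 6561 falls short of 13098 but 3⁹ = 19683 reaches it, so n = 9.

9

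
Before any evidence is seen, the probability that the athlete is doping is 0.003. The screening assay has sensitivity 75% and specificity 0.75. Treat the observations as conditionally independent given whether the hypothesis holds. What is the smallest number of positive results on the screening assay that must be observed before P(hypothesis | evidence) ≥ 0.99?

10

Prior odds: 0.003 ÷ 0.997 = 3/997.
False-positive rate = 1 − 0.75 = 0.25; likelihood ratio of a positive = 0.75/0.25 = 3.
Target posterior odds = 0.99/0.01 = 99.
Need (3/997) × 3ⁿ ≥ 99, i.e. 3ⁿ ≥ 32901.
3⁹ = 19683 falls short of 32901 but 3¹⁰ = 59049 reaches it, so n = 10.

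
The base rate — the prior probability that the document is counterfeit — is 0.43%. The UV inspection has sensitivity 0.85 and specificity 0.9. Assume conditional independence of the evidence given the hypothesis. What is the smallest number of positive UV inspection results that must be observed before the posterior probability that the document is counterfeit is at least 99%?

5

Prior odds: 0.0043 ÷ 0.9957 = 43/9957.
False-positive rate = 1 − 0.9 = 0.1; likelihood ratio of a positive = 0.85/0.1 = 8.5.
Target posterior odds = 0.99/0.01 = 99.
Need (43/9957) × 8.5ⁿ ≥ 99, i.e. 8.5ⁿ ≥ 985743/43.
8.5⁴ = 5220.0625 falls short of 985743/43 but 8.5⁵ = 44370.53125 reaches it, so n = 5.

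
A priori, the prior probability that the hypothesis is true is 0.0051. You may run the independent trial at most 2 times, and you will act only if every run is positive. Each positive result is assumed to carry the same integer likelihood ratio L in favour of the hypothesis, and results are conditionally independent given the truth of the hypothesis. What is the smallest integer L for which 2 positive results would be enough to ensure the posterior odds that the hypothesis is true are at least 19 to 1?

61

Prior odds = 0.0051/0.9949 = 51/9949.
Target odds = 19.
Need L² ≥ 19 ÷ (51/9949) = 189031/51.
60² = 3600 < 189031/51 ≤ 3721 = 61², so L = 61.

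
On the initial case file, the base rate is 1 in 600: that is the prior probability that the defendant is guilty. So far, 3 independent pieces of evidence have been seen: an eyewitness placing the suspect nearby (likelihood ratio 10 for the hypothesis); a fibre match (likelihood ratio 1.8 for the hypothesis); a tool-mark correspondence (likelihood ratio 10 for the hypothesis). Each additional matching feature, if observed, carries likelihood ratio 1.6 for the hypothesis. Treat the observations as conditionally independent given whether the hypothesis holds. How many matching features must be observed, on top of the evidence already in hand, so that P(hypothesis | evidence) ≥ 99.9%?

18

Prior odds = (1/600)/(599/600) = 1/599.
Combined Bayes factor of the evidence already in hand = 10 × 1.8 × 10 = 180.
Odds after that evidence = (1/599) × 180 = 180/599.
Target odds = 0.999/0.001 = 999.
Need 1.6ⁿ ≥ 999 ÷ (180/599) = 3324.45.
1.6¹⁷ ≈2951.48 falls short of 3324.45 but 1.6¹⁸ ≈4722.37 reaches it, so n = 18.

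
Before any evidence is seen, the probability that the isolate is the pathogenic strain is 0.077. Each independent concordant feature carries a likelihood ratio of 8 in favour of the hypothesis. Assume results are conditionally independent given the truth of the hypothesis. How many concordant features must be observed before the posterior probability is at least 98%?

4

Prior odds: 0.077 ÷ 0.923 = 77/923.
Likelihood ratio per concordant feature = 8.
Target posterior odds = 0.98/0.02 = 49.
Require 8ⁿ ≥ 49 ÷ (77/923) = 6461/11.
8³ = 512 falls short of 6461/11 but 8⁴ = 4096 reaches it, so n = 4.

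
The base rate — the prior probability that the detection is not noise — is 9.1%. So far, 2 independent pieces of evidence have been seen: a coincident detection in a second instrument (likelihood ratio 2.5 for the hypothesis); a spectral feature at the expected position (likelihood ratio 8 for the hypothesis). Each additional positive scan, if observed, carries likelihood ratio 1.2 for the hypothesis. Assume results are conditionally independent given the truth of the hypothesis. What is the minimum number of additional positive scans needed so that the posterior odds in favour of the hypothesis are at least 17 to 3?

Prior odds = 0.091/0.909 = 91/909.
Combined Bayes factor of the evidence already in hand = 2.5 × 8 = 20.
Odds after that evidence = (91/909) × 20 = 1820/909.
Target odds = 17/3.
Need 1.2ⁿ ≥ 17/3 ÷ (1820/909) = 5151/1820.
1.2⁵ = 2.48832 falls short of 5151/1820 but 1.2⁶ = 46656/15625 reaches it, so n = 6.

6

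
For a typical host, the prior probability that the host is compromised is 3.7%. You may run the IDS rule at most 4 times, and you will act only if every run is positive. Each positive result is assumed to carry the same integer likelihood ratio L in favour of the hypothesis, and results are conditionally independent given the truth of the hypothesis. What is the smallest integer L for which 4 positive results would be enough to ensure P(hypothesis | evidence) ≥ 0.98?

6

Prior odds = 0.037/0.963 = 37/963.
Target odds = 0.98/0.02 = 49.
Need L⁴ ≥ 49 ÷ (37/963) = 47187/37.
5⁴ = 625 < 47187/37 ≤ 1296 = 6⁴, so L = 6.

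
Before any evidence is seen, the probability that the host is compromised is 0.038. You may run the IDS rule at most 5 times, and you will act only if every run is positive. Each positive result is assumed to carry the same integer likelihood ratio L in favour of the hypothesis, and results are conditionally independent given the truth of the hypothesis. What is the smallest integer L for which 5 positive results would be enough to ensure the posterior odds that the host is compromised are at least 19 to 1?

4

Prior odds = 0.038/0.962 = 19/481.
Target odds = 19.
Need L⁵ ≥ 19 ÷ (19/481) = 481.
3⁵ = 243 < 481 ≤ 1024 = 4⁵, so L = 4.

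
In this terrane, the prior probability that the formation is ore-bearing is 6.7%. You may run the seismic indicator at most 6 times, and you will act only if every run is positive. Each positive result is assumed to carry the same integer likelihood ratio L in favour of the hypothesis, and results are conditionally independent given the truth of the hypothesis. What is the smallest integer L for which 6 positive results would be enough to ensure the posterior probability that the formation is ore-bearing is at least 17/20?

Prior odds = 0.067/0.933 = 67/933.
Target odds = 0.85/0.15 = 17/3.
Need L⁶ ≥ 17/3 ÷ (67/933) = 5287/67.
2⁶ = 64 < 5287/67 ≤ 729 = 3⁶, so L = 3.

3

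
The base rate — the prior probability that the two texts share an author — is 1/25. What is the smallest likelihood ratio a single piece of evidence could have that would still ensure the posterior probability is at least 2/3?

Prior odds = 0.04/0.96 = 1/24.
Target odds = (2/3)/(1/3) = 2.
Required Bayes factor = 2 ÷ (1/24) = 48.

48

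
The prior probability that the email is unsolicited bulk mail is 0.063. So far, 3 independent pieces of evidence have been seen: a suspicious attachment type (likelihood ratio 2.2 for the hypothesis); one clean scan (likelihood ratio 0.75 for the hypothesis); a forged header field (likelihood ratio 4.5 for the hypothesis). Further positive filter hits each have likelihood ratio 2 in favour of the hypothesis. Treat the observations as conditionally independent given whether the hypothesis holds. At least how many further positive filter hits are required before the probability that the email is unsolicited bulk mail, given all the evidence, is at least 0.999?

11

Prior odds = 0.063/0.937 = 63/937.
Combined Bayes factor of the evidence already in hand = 2.2 × 0.75 × 4.5 = 7.425.
Odds after that evidence = (63/937) × 7.425 = 18711/37480.
Target odds = 0.999/0.001 = 999.
Need 2ⁿ ≥ 999 ÷ (18711/37480) = 1386760/693.
2¹⁰ = 1024 falls short of 1386760/693 but 2¹¹ = 2048 reaches it, so n = 11.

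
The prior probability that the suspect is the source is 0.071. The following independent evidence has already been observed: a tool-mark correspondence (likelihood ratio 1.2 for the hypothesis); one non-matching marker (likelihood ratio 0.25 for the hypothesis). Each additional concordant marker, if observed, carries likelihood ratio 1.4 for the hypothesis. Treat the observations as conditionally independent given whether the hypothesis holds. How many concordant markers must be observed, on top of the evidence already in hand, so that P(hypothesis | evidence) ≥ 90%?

Prior odds = 0.071/0.929 = 71/929.
Combined Bayes factor of the evidence already in hand = 1.2 × 0.25 = 0.3.
Odds after that evidence = (71/929) × 0.3 = 213/9290.
Target odds = 0.9/0.1 = 9.
Need 1.4ⁿ ≥ 9 ÷ (213/9290) = 27870/71.
1.4¹⁷ ≈304.913 falls short of 27870/71 but 1.4¹⁸ ≈426.879 reaches it, so n = 18.

18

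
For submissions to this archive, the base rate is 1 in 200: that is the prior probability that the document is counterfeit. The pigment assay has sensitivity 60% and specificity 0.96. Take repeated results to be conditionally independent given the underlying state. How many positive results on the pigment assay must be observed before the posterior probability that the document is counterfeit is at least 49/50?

4

Prior odds: 0.005 ÷ 0.995 = 1/199.
False-positive rate = 1 − 0.96 = 0.04; likelihood ratio of a positive = 0.6/0.04 = 15.
Target posterior odds = 0.98/0.02 = 49.
Require 15ⁿ ≥ 49 ÷ (1/199) = 9751.
15³ = 3375 falls short of 9751 but 15⁴ = 50625 reaches it, so n = 4.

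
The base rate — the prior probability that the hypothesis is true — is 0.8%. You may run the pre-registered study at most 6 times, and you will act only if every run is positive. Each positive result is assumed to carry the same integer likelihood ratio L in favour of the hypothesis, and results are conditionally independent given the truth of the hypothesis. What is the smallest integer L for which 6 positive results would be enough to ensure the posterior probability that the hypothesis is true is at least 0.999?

8

Prior odds = 0.008/0.992 = 1/124.
Target odds = 0.999/0.001 = 999.
Need L⁶ ≥ 999 ÷ (1/124) = 123876.
7⁶ = 117649 < 123876 ≤ 262144 = 8⁶, so L = 8.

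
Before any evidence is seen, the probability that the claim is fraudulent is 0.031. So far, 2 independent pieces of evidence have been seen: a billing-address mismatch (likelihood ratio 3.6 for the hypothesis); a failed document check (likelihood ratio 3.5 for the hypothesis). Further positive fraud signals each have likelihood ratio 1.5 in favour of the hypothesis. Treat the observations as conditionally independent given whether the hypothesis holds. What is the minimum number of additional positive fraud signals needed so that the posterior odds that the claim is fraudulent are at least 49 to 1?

Prior odds = 0.031/0.969 = 31/969.
Combined Bayes factor of the evidence already in hand = 3.6 × 3.5 = 12.6.
Odds after that evidence = (31/969) × 12.6 = 651/1615.
Target odds = 49.
Need 1.5ⁿ ≥ 49 ÷ (651/1615) = 11305/93.
1.5¹¹ = 177147/2048 falls short of 11305/93 but 1.5¹² = 531441/4096 reaches it, so n = 12.

12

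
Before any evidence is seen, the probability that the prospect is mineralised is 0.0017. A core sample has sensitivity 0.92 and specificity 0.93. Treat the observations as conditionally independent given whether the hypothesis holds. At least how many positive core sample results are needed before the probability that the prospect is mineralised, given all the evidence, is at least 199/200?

Prior odds: 0.0017 ÷ 0.9983 = 17/9983.
False-positive rate = 1 − 0.93 = 0.07; likelihood ratio of a positive = 0.92/0.07 = 92/7.
Target posterior odds = 0.995/0.005 = 199.
Require (92/7)ⁿ ≥ 199 ÷ (17/9983) = 1986617/17.
(92/7)⁴ = 71639296/2401 falls short of 1986617/17 but (92/7)⁵ ≈392147 reaches it, so n = 5.

5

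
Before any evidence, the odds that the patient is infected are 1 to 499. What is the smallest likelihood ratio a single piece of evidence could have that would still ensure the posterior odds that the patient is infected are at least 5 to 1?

Prior odds = 1/499.
Target odds = 5.
Required Bayes factor = 5 ÷ (1/499) = 2495.

2495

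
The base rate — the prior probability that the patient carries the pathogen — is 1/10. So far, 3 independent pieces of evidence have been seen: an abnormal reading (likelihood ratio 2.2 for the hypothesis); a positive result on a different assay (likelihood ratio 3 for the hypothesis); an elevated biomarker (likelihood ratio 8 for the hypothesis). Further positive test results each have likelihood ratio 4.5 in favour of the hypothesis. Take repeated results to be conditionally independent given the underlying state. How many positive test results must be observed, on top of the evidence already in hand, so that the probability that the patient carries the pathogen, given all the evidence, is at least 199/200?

Prior odds = 0.1/0.9 = 1/9.
Combined Bayes factor of the evidence already in hand = 2.2 × 3 × 8 = 52.8.
Odds after that evidence = (1/9) × 52.8 = 88/15.
Target odds = 0.995/0.005 = 199.
Need 4.5ⁿ ≥ 199 ÷ (88/15) = 2985/88.
4.5² = 20.25 falls short of 2985/88 but 4.5³ = 91.125 reaches it, so n = 3.

3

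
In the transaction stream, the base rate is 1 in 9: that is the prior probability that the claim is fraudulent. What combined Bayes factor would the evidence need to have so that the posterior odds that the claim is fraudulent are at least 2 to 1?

Prior odds = (1/9)/(8/9) = 0.125.
Target odds = 2.
Required Bayes factor = 2 ÷ 0.125 = 16.

16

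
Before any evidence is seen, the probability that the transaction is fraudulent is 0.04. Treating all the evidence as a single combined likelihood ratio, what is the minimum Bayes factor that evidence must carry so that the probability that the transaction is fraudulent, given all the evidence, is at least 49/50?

Prior odds = 0.04/0.96 = 1/24.
Target odds = 0.98/0.02 = 49.
Required Bayes factor = 49 ÷ (1/24) = 1176.

1176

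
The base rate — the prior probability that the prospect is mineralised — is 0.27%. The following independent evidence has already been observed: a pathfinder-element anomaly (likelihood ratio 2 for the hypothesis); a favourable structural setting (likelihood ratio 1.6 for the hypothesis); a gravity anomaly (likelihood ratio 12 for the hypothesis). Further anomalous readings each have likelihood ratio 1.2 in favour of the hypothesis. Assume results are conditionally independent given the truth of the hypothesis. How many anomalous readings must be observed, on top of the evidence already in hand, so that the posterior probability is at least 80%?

Prior odds = 0.0027/0.9973 = 27/9973.
Combined Bayes factor of the evidence already in hand = 2 × 1.6 × 12 = 38.4.
Odds after that evidence = (27/9973) × 38.4 = 5184/49865.
Target odds = 0.8/0.2 = 4.
Need 1.2ⁿ ≥ 4 ÷ (5184/49865) = 49865/1296.
1.2²⁰ ≈38.3376 falls short of 49865/1296 but 1.2²¹ ≈46.0051 reaches it, so n = 21.

21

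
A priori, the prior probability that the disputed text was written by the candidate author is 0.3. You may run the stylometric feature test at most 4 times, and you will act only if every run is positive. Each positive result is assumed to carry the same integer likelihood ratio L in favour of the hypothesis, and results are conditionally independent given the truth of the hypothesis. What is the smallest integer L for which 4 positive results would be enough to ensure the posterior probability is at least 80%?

2

Prior odds = 0.3/0.7 = 3/7.
Target odds = 0.8/0.2 = 4.
Need L⁴ ≥ 4 ÷ (3/7) = 28/3.
1⁴ = 1 < 28/3 ≤ 16 = 2⁴, so L = 2.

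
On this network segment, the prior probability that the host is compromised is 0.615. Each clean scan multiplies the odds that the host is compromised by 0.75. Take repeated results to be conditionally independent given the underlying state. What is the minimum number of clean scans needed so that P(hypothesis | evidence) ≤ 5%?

Prior odds = 0.615/0.385 = 123/77.
Likelihood ratio per clean scan = 0.75.
Target odds: 0.05 ÷ 0.95 = 1/19.
Need (123/77) × 0.75ⁿ ≤ 1/19, i.e. 0.75ⁿ ≤ 77/2337.
0.75¹¹ = 177147/4194304 is still above 77/2337 but 0.75¹² = 531441/16777216 is at or below it, so n = 12.

12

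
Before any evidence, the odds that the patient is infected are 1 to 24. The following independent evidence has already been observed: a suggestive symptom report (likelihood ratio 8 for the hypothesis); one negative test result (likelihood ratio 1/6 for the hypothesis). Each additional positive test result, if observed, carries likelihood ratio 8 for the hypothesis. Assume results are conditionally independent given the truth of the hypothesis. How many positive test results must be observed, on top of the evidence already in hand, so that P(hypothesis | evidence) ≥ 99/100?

Prior odds = 1/24.
Combined Bayes factor of the evidence already in hand = 8 × (1/6) = 4/3.
Odds after that evidence = (1/24) × 4/3 = 1/18.
Target odds = 0.99/0.01 = 99.
Need 8ⁿ ≥ 99 ÷ (1/18) = 1782.
8³ = 512 falls short of 1782 but 8⁴ = 4096 reaches it, so n = 4.

4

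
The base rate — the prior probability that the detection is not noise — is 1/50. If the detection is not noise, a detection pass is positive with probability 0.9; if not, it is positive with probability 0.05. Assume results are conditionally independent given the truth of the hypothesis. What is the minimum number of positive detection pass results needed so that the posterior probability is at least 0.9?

Prior odds = 0.02/0.98 = 1/49.
Likelihood ratio of a positive = 0.9/0.05 = 18.
Target odds: 0.9 ÷ 0.1 = 9.
Need (1/49) × 18ⁿ ≥ 9, i.e. 18ⁿ ≥ 441.
18² = 324 falls short of 441 but 18³ = 5832 reaches it, so n = 3.

3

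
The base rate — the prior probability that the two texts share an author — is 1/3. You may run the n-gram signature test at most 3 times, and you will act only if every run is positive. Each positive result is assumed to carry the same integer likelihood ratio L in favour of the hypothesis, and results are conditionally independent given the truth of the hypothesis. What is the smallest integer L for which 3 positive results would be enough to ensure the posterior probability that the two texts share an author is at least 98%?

5

Prior odds = (1/3)/(2/3) = 0.5.
Target odds = 0.98/0.02 = 49.
Need L³ ≥ 49 ÷ 0.5 = 98.
4³ = 64 < 98 ≤ 125 = 5³, so L = 5.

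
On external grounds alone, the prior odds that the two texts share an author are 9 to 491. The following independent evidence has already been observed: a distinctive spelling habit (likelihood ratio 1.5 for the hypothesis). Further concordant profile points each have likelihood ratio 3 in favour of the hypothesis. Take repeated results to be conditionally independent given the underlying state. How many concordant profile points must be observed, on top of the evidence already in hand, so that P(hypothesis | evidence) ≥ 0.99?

8

Prior odds = 9/491.
Bayes factor of the evidence already in hand = 1.5.
Odds after that evidence = (9/491) × 1.5 = 27/982.
Target odds = 0.99/0.01 = 99.
Need 3ⁿ ≥ 99 ÷ (27/982) = 10802/3.
3⁷ = 2187 falls short of 10802/3 but 3⁸ = 6561 reaches it, so n = 8.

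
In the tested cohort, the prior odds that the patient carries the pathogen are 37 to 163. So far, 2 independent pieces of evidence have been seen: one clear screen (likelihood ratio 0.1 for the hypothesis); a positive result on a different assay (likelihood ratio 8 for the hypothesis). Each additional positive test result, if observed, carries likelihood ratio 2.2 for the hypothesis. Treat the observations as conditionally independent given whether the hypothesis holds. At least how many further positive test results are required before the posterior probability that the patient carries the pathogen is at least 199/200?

9

Prior odds = 37/163.
Combined Bayes factor of the evidence already in hand = 0.1 × 8 = 0.8.
Odds after that evidence = (37/163) × 0.8 = 148/815.
Target odds = 0.995/0.005 = 199.
Need 2.2ⁿ ≥ 199 ÷ (148/815) = 162185/148.
2.2⁸ = 214358881/390625 falls short of 162185/148 but 2.2⁹ ≈1207.27 reaches it, so n = 9.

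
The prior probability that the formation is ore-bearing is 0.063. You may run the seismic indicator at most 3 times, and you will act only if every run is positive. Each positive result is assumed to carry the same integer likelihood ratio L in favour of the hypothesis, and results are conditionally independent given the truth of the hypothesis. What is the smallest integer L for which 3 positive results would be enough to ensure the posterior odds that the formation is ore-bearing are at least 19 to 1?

7

Prior odds = 0.063/0.937 = 63/937.
Target odds = 19.
Need L³ ≥ 19 ÷ (63/937) = 17803/63.
6³ = 216 < 17803/63 ≤ 343 = 7³, so L = 7.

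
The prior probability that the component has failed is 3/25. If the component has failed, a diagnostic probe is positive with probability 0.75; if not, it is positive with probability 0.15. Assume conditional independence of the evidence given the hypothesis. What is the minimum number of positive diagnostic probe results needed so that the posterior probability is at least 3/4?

2

Prior odds: 0.12 ÷ 0.88 = 3/22.
Likelihood ratio of a positive = 0.75/0.15 = 5.
Target odds: 0.75 ÷ 0.25 = 3.
Require 5ⁿ ≥ 3 ÷ (3/22) = 22.
5¹ = 5 falls short of 22 but 5² = 25 reaches it, so n = 2.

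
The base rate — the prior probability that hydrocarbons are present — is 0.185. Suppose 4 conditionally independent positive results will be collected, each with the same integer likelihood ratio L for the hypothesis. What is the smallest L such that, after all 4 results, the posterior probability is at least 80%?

3

Prior odds = 0.185/0.815 = 37/163.
Target odds = 0.8/0.2 = 4.
Need L⁴ ≥ 4 ÷ (37/163) = 652/37.
2⁴ = 16 < 652/37 ≤ 81 = 3⁴, so L = 3.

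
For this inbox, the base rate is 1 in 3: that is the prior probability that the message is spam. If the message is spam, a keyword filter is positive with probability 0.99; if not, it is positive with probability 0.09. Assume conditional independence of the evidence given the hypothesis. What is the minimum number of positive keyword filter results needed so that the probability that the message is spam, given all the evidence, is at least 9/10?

Prior odds: (1/3) ÷ (2/3) = 0.5.
Likelihood ratio of a positive = 0.99/0.09 = 11.
Target posterior odds = 0.9/0.1 = 9.
Need 0.5 × 11ⁿ ≥ 9, i.e. 11ⁿ ≥ 18.
11¹ = 11 falls short of 18 but 11² = 121 reaches it, so n = 2.

2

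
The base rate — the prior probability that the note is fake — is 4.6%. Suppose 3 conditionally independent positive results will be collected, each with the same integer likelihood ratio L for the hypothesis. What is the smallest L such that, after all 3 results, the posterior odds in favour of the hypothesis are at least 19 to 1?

Prior odds = 0.046/0.954 = 23/477.
Target odds = 19.
Need L³ ≥ 19 ÷ (23/477) = 9063/23.
7³ = 343 < 9063/23 ≤ 512 = 8³, so L = 8.

8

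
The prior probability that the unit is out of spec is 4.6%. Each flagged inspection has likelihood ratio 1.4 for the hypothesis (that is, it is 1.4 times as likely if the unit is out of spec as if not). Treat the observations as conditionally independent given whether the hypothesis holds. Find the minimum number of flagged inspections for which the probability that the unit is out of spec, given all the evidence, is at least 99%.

Prior odds: 0.046 ÷ 0.954 = 23/477.
Likelihood ratio per flagged inspection = 1.4.
Target odds: 0.99 ÷ 0.01 = 99.
Require 1.4ⁿ ≥ 99 ÷ (23/477) = 47223/23.
1.4²² ≈1639.9 falls short of 47223/23 but 1.4²³ ≈2295.86 reaches it, so n = 23.

23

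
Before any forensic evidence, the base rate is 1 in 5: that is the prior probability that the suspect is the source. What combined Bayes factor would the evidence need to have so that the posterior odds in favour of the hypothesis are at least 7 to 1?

28

Prior odds = 0.2/0.8 = 0.25.
Target odds = 7.
Required Bayes factor = 7 ÷ 0.25 = 28.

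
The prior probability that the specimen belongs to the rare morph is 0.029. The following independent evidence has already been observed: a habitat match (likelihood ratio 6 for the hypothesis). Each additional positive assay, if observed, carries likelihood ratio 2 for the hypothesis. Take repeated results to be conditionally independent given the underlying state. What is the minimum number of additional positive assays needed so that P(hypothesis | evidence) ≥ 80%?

5

Prior odds = 0.029/0.971 = 29/971.
Bayes factor of the evidence already in hand = 6.
Odds after that evidence = (29/971) × 6 = 174/971.
Target odds = 0.8/0.2 = 4.
Need 2ⁿ ≥ 4 ÷ (174/971) = 1942/87.
2⁴ = 16 falls short of 1942/87 but 2⁵ = 32 reaches it, so n = 5.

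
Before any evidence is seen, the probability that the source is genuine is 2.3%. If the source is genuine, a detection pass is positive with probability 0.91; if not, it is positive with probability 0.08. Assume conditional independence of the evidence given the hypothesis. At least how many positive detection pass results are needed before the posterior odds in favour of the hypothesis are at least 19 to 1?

3

Prior odds = 0.023/0.977 = 23/977.
Likelihood ratio of a positive = 0.91/0.08 = 11.375.
Target odds = 19.
Need (23/977) × 11.375ⁿ ≥ 19, i.e. 11.375ⁿ ≥ 18563/23.
11.375² = 129.390625 falls short of 18563/23 but 11.375³ = 753571/512 reaches it, so n = 3.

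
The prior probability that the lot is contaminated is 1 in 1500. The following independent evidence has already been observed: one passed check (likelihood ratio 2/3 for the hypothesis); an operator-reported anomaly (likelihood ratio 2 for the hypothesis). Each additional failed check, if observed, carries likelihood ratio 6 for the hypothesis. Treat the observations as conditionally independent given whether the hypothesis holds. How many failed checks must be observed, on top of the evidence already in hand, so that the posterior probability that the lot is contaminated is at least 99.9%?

8

Prior odds = (1/1500)/(1499/1500) = 1/1499.
Combined Bayes factor of the evidence already in hand = (2/3) × 2 = 4/3.
Odds after that evidence = (1/1499) × 4/3 = 4/4497.
Target odds = 0.999/0.001 = 999.
Need 6ⁿ ≥ 999 ÷ (4/4497) = 1123125.75.
6⁷ = 279936 falls short of 1123125.75 but 6⁸ = 1679616 reaches it, so n = 8.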